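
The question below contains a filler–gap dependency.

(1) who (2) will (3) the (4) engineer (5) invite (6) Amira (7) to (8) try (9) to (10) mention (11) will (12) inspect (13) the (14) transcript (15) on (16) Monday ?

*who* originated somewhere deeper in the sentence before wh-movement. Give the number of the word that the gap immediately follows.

10

Pre-movement form: The engineer will invite Amira to try to mention who will inspect the transcript on Monday.
The filler 'who' is interpreted as the subject of the clause embedded under 'mention'. Wh-movement fronts it, leaving a gap right after 'mention':
Who will the engineer invite Amira to try to mention ___ will inspect the transcript on Monday?
'mention' is word 10.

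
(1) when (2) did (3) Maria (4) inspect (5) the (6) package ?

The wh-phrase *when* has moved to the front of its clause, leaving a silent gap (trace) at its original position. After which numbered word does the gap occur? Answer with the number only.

In situ: Maria did inspect the package when.
The filler 'when' is interpreted as the temporal adjunct. Wh-movement fronts it, leaving a gap right after 'package':
When did Maria inspect the package ___?
'package' is word 6.

6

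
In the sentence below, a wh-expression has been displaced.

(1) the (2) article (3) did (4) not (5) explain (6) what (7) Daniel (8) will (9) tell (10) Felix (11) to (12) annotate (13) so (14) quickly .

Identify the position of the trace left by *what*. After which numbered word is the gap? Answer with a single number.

12

Before movement: Daniel will tell Felix to annotate what so quickly.
The filler 'what' is interpreted as the direct object of 'annotate'. Wh-movement fronts it, leaving a gap right after 'annotate':
The article did not explain what Daniel will tell Felix to annotate ___ so quickly.
'annotate' is word 12.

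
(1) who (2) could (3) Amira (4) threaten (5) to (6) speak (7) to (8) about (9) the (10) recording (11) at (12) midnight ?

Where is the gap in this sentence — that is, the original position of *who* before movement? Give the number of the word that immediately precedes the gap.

In situ: Amira could threaten to speak to who about the recording at midnight.
The filler 'who' is interpreted as the object of the preposition 'to'. Wh-movement fronts it, leaving a gap right after 'to':
Who could Amira threaten to speak to ___ about the recording at midnight?
'to' is word 7.

7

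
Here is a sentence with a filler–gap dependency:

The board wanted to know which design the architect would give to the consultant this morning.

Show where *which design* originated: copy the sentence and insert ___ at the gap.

Pre-movement form: The architect would give which design to the consultant this morning.
'which design' is the direct object of 'give'. The gap is right after 'give'.

The board wanted to know which design the architect would give ___ to the consultant this morning.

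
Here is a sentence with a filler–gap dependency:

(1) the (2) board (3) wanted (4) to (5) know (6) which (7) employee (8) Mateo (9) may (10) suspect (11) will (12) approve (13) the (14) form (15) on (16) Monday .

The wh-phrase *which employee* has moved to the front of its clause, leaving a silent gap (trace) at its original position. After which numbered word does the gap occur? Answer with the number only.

In situ: Mateo may suspect which employee will approve the form on Monday.
'which employee' is the subject of the clause embedded under 'suspect'. It moves to the left edge, and the trace sits right after 'suspect':
The board wanted to know which employee Mateo may suspect ___ will approve the form on Monday.
'suspect' is word 10.

10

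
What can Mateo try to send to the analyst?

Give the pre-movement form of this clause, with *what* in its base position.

'what' is the direct object of 'send'. Fronting leaves a gap immediately after 'send':
What can Mateo try to send ___ to the analyst?

Mateo can try to send what to the analyst.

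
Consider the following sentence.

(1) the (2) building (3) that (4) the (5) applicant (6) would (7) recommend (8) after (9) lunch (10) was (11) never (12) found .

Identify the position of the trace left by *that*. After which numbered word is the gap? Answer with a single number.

7

The filler 'that' is interpreted as the direct object of 'recommend'. Wh-movement fronts it, leaving a gap right after 'recommend':
The building that the applicant would recommend ___ after lunch was never found.
'recommend' is word 7.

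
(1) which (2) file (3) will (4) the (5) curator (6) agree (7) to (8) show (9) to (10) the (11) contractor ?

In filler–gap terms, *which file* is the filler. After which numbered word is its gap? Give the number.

8

Pre-movement form: The curator will agree to show which file to the contractor.
The filler 'which file' is interpreted as the direct object of 'show'. It moves to the left edge, and the trace sits right after 'show':
Which file will the curator agree to show ___ to the contractor?
'show' is word 8.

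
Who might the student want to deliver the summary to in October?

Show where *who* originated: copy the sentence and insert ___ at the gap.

Before movement: The student might want to deliver the summary to who in October.
'who' is the object of the preposition 'to' (recipient of 'deliver'). The gap is right after 'to'.

Who might the student want to deliver the summary to ___ in October?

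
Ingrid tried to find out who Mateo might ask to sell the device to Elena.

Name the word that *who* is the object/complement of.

Before movement: Mateo might ask who to sell the device to Elena.
'who' functions as the direct object of 'ask'. It moves to the left edge, and the trace sits right after 'ask':
Ingrid tried to find out who Mateo might ask ___ to sell the device to Elena.

ask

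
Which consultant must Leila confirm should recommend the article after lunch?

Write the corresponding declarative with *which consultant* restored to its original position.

Leila must confirm which consultant should recommend the article after lunch.

'which consultant' is the subject of the clause embedded under 'confirm'. Wh-movement fronts it, leaving a gap right after 'confirm':
Which consultant must Leila confirm ___ should recommend the article after lunch?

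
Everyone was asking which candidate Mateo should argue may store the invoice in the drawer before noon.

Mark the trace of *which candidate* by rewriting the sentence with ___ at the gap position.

Everyone was asking which candidate Mateo should argue ___ may store the invoice in the drawer before noon.

Pre-movement form: Mateo should argue which candidate may store the invoice in the drawer before noon.
The filler 'which candidate' is interpreted as the subject of the clause embedded under 'argue'. The gap is right after 'argue'.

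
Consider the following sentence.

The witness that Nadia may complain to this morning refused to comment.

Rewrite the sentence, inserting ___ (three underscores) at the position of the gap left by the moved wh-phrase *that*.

The filler 'that' is interpreted as the object of the preposition 'to'. The gap is right after 'to'.

The witness that Nadia may complain to ___ this morning refused to comment.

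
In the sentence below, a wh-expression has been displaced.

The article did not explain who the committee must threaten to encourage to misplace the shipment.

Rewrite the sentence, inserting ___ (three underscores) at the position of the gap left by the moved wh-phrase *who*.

In situ: The committee must threaten to encourage who to misplace the shipment.
'who' functions as the direct object of 'encourage'. The gap is right after 'encourage'.

The article did not explain who the committee must threaten to encourage ___ to misplace the shipment.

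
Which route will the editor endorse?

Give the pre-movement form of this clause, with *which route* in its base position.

'which route' is the direct object of 'endorse'. Wh-movement fronts it, leaving a gap right after 'endorse':
Which route will the editor endorse ___?

The editor will endorse which route.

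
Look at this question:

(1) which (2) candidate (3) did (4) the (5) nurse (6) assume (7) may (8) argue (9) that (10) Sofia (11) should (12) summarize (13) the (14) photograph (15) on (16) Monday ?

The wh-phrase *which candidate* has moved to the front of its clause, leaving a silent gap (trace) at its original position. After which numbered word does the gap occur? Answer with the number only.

6

Underlying clause: The nurse did assume which candidate may argue that Sofia should summarize the photograph on Monday.
The filler 'which candidate' is interpreted as the subject of the clause embedded under 'assume'. Fronting leaves a gap immediately after 'assume':
Which candidate did the nurse assume ___ may argue that Sofia should summarize the photograph on Monday?
'assume' is word 6.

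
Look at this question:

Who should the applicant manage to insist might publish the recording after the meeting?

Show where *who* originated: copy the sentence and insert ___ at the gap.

Underlying clause: The applicant should manage to insist who might publish the recording after the meeting.
'who' is the subject of the clause embedded under 'insist'. The gap is right after 'insist'.

Who should the applicant manage to insist ___ might publish the recording after the meeting?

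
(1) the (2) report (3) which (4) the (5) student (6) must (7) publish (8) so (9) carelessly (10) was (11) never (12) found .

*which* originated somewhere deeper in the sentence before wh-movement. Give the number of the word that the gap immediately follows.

The filler 'which' is interpreted as the direct object of 'publish'. Wh-movement fronts it, leaving a gap right after 'publish':
The report which the student must publish ___ so carelessly was never found.
'publish' is word 7.

7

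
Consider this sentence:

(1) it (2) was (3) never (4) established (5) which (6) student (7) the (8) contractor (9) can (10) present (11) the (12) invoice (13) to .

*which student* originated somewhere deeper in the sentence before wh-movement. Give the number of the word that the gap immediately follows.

Pre-movement form: The contractor can present the invoice to which student.
The filler 'which student' is interpreted as the object of the preposition 'to' (recipient of 'present'). It moves to the left edge, and the trace sits right after 'to':
It was never established which student the contractor can present the invoice to ___.
'to' is word 13.

13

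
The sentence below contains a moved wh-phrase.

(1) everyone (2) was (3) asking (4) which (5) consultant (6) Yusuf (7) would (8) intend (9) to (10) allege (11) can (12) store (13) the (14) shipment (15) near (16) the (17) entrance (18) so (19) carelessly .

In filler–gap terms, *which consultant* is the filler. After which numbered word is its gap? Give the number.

Underlying clause: Yusuf would intend to allege which consultant can store the shipment near the entrance so carelessly.
The filler 'which consultant' is interpreted as the subject of the clause embedded under 'allege'. It moves to the left edge, and the trace sits right after 'allege':
Everyone was asking which consultant Yusuf would intend to allege ___ can store the shipment near the entrance so carelessly.
'allege' is word 10.

10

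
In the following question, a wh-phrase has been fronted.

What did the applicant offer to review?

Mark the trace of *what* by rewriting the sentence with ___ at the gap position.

In situ: The applicant did offer to review what.
The filler 'what' is interpreted as the direct object of 'review'. The gap is right after 'review'.

What did the applicant offer to review ___?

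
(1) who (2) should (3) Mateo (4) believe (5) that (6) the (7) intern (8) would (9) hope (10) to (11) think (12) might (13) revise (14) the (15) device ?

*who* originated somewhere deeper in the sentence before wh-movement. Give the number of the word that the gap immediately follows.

11

Underlying clause: Mateo should believe that the intern would hope to think who might revise the device.
The filler 'who' is interpreted as the subject of the clause embedded under 'think'. Fronting leaves a gap immediately after 'think':
Who should Mateo believe that the intern would hope to think ___ might revise the device?
'think' is word 11.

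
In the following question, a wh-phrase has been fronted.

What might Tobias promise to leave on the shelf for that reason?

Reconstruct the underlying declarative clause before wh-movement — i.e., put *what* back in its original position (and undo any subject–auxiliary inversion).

Tobias might promise to leave what on the shelf for that reason.

'what' functions as the direct object of 'leave'. It moves to the left edge, and the trace sits right after 'leave':
What might Tobias promise to leave ___ on the shelf for that reason?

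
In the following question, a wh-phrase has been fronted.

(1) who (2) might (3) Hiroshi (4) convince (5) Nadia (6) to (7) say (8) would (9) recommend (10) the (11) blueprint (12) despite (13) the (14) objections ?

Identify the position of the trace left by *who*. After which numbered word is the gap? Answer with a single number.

Before movement: Hiroshi might convince Nadia to say who would recommend the blueprint despite the objections.
'who' is the subject of the clause embedded under 'say'. Fronting leaves a gap immediately after 'say':
Who might Hiroshi convince Nadia to say ___ would recommend the blueprint despite the objections?
'say' is word 7.

7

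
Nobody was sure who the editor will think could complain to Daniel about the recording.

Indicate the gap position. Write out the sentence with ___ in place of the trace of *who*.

Nobody was sure who the editor will think ___ could complain to Daniel about the recording.

Pre-movement form: The editor will think who could complain to Daniel about the recording.
The filler 'who' is interpreted as the subject of the clause embedded under 'think'. The gap is right after 'think'.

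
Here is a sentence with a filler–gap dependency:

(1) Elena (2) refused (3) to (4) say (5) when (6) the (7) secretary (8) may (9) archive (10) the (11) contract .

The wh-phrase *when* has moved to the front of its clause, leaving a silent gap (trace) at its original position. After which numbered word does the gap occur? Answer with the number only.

Underlying clause: The secretary may archive the contract when.
'when' is the temporal adjunct. Wh-movement fronts it, leaving a gap right after 'contract':
Elena refused to say when the secretary may archive the contract ___.
'contract' is word 11.

11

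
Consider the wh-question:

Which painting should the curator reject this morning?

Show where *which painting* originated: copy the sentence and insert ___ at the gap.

Which painting should the curator reject ___ this morning?

Before movement: The curator should reject which painting this morning.
'which painting' is the direct object of 'reject'. The gap is right after 'reject'.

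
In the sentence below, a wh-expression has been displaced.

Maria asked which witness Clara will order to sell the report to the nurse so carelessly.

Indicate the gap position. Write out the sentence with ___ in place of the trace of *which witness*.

Underlying clause: Clara will order which witness to sell the report to the nurse so carelessly.
'which witness' functions as the direct object of 'order'. The gap is right after 'order'.

Maria asked which witness Clara will order ___ to sell the report to the nurse so carelessly.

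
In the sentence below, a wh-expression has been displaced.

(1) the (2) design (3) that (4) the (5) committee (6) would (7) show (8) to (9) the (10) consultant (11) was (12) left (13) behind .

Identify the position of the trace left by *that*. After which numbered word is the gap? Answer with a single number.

The filler 'that' is interpreted as the direct object of 'show'. Fronting leaves a gap immediately after 'show':
The design that the committee would show ___ to the consultant was left behind.
'show' is word 7.

7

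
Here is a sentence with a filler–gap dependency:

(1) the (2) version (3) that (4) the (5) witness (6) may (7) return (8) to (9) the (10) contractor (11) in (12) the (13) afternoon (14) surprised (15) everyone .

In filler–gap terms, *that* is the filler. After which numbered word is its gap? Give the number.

7

'that' functions as the direct object of 'return'. It moves to the left edge, and the trace sits right after 'return':
The version that the witness may return ___ to the contractor in the afternoon surprised everyone.
'return' is word 7.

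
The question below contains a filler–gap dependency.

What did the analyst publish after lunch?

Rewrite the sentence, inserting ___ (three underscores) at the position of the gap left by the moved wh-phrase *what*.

What did the analyst publish ___ after lunch?

Before movement: The analyst did publish what after lunch.
The filler 'what' is interpreted as the direct object of 'publish'. The gap is right after 'publish'.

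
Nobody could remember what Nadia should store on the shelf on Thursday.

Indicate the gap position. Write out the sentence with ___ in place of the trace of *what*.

Nobody could remember what Nadia should store ___ on the shelf on Thursday.

Before movement: Nadia should store what on the shelf on Thursday.
'what' functions as the direct object of 'store'. The gap is right after 'store'.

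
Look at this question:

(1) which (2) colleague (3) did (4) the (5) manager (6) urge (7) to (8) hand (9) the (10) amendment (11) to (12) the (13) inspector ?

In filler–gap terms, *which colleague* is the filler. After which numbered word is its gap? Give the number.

6

Before movement: The manager did urge which colleague to hand the amendment to the inspector.
'which colleague' functions as the direct object of 'urge'. Fronting leaves a gap immediately after 'urge':
Which colleague did the manager urge ___ to hand the amendment to the inspector?
'urge' is word 6.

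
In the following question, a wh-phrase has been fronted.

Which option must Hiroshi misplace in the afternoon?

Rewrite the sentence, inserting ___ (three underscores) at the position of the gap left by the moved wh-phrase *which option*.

Which option must Hiroshi misplace ___ in the afternoon?

Underlying clause: Hiroshi must misplace which option in the afternoon.
'which option' is the direct object of 'misplace'. The gap is right after 'misplace'.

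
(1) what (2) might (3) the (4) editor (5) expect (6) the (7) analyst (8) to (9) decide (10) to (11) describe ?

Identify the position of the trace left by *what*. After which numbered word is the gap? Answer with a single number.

11

In situ: The editor might expect the analyst to decide to describe what.
The filler 'what' is interpreted as the direct object of 'describe'. It moves to the left edge, and the trace sits right after 'describe':
What might the editor expect the analyst to decide to describe ___?
'describe' is word 11.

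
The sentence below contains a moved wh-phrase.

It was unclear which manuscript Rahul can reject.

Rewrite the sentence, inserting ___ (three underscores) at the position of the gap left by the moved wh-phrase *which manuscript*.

It was unclear which manuscript Rahul can reject ___.

Before movement: Rahul can reject which manuscript.
The filler 'which manuscript' is interpreted as the direct object of 'reject'. The gap is right after 'reject'.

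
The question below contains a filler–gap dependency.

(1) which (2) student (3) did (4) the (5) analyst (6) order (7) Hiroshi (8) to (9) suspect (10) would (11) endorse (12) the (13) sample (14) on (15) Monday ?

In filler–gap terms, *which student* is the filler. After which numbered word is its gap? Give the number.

Underlying clause: The analyst did order Hiroshi to suspect which student would endorse the sample on Monday.
'which student' is the subject of the clause embedded under 'suspect'. Fronting leaves a gap immediately after 'suspect':
Which student did the analyst order Hiroshi to suspect ___ would endorse the sample on Monday?
'suspect' is word 9.

9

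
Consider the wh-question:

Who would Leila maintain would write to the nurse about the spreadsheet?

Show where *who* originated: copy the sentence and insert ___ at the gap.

Before movement: Leila would maintain who would write to the nurse about the spreadsheet.
The filler 'who' is interpreted as the subject of the clause embedded under 'maintain'. The gap is right after 'maintain'.

Who would Leila maintain ___ would write to the nurse about the spreadsheet?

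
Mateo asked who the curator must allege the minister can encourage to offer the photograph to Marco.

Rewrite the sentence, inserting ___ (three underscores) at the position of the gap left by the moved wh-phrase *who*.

Underlying clause: The curator must allege the minister can encourage who to offer the photograph to Marco.
'who' functions as the direct object of 'encourage'. The gap is right after 'encourage'.

Mateo asked who the curator must allege the minister can encourage ___ to offer the photograph to Marco.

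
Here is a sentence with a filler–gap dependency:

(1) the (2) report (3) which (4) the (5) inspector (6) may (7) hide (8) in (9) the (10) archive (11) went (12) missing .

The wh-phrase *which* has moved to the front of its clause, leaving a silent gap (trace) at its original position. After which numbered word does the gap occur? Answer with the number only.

'which' functions as the direct object of 'hide'. Fronting leaves a gap immediately after 'hide':
The report which the inspector may hide ___ in the archive went missing.
'hide' is word 7.

7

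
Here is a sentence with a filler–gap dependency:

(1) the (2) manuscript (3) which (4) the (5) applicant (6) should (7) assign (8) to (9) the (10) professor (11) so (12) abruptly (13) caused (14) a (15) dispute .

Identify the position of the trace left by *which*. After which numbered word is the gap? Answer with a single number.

'which' is the direct object of 'assign'. Wh-movement fronts it, leaving a gap right after 'assign':
The manuscript which the applicant should assign ___ to the professor so abruptly caused a dispute.
'assign' is word 7.

7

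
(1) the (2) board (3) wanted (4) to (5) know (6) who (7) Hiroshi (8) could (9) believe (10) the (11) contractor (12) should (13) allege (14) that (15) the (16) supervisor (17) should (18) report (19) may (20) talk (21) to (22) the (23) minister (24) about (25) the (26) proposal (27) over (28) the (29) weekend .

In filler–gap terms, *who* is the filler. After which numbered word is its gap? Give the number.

Underlying clause: Hiroshi could believe the contractor should allege that the supervisor should report who may talk to the minister about the proposal over the weekend.
'who' is the subject of the clause embedded under 'report'. Wh-movement fronts it, leaving a gap right after 'report':
The board wanted to know who Hiroshi could believe the contractor should allege that the supervisor should report ___ may talk to the minister about the proposal over the weekend.
'report' is word 18.

18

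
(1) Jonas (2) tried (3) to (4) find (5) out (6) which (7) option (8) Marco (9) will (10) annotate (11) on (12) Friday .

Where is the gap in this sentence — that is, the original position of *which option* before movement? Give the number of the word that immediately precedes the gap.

10

Before movement: Marco will annotate which option on Friday.
The filler 'which option' is interpreted as the direct object of 'annotate'. Wh-movement fronts it, leaving a gap right after 'annotate':
Jonas tried to find out which option Marco will annotate ___ on Friday.
'annotate' is word 10.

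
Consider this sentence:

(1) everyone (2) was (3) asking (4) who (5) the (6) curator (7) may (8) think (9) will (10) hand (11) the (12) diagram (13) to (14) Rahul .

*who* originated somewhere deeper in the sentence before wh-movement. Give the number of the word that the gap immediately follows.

Before movement: The curator may think who will hand the diagram to Rahul.
'who' is the subject of the clause embedded under 'think'. Wh-movement fronts it, leaving a gap right after 'think':
Everyone was asking who the curator may think ___ will hand the diagram to Rahul.
'think' is word 8.

8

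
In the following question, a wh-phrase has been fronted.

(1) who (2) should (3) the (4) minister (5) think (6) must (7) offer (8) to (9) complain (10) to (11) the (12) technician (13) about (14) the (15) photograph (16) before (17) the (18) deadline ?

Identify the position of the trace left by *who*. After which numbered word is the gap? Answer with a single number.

Underlying clause: The minister should think who must offer to complain to the technician about the photograph before the deadline.
'who' is the subject of the clause embedded under 'think'. Fronting leaves a gap immediately after 'think':
Who should the minister think ___ must offer to complain to the technician about the photograph before the deadline?
'think' is word 5.

5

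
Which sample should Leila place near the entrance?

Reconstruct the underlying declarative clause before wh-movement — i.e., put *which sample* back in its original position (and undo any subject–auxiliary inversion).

Leila should place which sample near the entrance.

'which sample' is the direct object of 'place'. Wh-movement fronts it, leaving a gap right after 'place':
Which sample should Leila place ___ near the entrance?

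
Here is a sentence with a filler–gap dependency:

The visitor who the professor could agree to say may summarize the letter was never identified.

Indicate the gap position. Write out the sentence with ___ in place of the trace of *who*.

The visitor who the professor could agree to say ___ may summarize the letter was never identified.

'who' is the subject of the clause embedded under 'say'. The gap is right after 'say'.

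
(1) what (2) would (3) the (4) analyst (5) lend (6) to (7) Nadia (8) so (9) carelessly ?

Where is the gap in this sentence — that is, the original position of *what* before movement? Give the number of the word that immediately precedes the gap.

5

Pre-movement form: The analyst would lend what to Nadia so carelessly.
'what' functions as the direct object of 'lend'. It moves to the left edge, and the trace sits right after 'lend':
What would the analyst lend ___ to Nadia so carelessly?
'lend' is word 5.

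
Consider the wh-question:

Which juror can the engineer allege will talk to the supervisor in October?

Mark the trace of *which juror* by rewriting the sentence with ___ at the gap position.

Underlying clause: The engineer can allege which juror will talk to the supervisor in October.
The filler 'which juror' is interpreted as the subject of the clause embedded under 'allege'. The gap is right after 'allege'.

Which juror can the engineer allege ___ will talk to the supervisor in October?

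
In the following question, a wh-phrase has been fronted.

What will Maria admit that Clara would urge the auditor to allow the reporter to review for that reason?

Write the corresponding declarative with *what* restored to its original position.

Maria will admit that Clara would urge the auditor to allow the reporter to review what for that reason.

The filler 'what' is interpreted as the direct object of 'review'. Fronting leaves a gap immediately after 'review':
What will Maria admit that Clara would urge the auditor to allow the reporter to review ___ for that reason?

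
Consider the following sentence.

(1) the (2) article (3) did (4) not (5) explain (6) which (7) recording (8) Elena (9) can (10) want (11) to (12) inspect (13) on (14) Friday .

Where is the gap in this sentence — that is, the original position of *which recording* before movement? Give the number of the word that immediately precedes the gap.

In situ: Elena can want to inspect which recording on Friday.
'which recording' is the direct object of 'inspect'. Fronting leaves a gap immediately after 'inspect':
The article did not explain which recording Elena can want to inspect ___ on Friday.
'inspect' is word 12.

12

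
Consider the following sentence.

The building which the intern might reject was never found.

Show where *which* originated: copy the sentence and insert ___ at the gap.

'which' functions as the direct object of 'reject'. The gap is right after 'reject'.

The building which the intern might reject ___ was never found.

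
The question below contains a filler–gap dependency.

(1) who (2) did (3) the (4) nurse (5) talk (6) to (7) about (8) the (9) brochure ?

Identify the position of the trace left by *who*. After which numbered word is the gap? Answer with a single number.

Underlying clause: The nurse did talk to who about the brochure.
The filler 'who' is interpreted as the object of the preposition 'to'. Fronting leaves a gap immediately after 'to':
Who did the nurse talk to ___ about the brochure?
'to' is word 6.

6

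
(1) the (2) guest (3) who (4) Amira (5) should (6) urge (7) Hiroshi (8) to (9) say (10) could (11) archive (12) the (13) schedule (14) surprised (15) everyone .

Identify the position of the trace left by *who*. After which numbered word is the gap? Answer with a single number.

'who' is the subject of the clause embedded under 'say'. Wh-movement fronts it, leaving a gap right after 'say':
The guest who Amira should urge Hiroshi to say ___ could archive the schedule surprised everyone.
'say' is word 9.

9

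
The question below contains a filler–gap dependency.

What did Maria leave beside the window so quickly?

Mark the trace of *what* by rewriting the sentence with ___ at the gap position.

Underlying clause: Maria did leave what beside the window so quickly.
'what' is the direct object of 'leave'. The gap is right after 'leave'.

What did Maria leave ___ beside the window so quickly?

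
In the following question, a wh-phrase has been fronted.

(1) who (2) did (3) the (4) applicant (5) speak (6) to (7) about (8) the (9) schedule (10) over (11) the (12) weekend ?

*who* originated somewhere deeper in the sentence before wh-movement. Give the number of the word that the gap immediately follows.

Underlying clause: The applicant did speak to who about the schedule over the weekend.
'who' functions as the object of the preposition 'to'. Fronting leaves a gap immediately after 'to':
Who did the applicant speak to ___ about the schedule over the weekend?
'to' is word 6.

6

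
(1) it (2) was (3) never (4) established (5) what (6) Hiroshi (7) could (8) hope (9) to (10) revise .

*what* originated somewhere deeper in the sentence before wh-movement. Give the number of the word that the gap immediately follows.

Pre-movement form: Hiroshi could hope to revise what.
The filler 'what' is interpreted as the direct object of 'revise'. It moves to the left edge, and the trace sits right after 'revise':
It was never established what Hiroshi could hope to revise ___.
'revise' is word 10.

10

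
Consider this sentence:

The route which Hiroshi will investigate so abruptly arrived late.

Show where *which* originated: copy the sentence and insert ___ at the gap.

'which' is the direct object of 'investigate'. The gap is right after 'investigate'.

The route which Hiroshi will investigate ___ so abruptly arrived late.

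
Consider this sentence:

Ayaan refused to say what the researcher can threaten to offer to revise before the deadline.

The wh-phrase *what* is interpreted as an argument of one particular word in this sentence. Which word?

Pre-movement form: The researcher can threaten to offer to revise what before the deadline.
'what' functions as the direct object of 'revise'. It moves to the left edge, and the trace sits right after 'revise':
Ayaan refused to say what the researcher can threaten to offer to revise ___ before the deadline.

revise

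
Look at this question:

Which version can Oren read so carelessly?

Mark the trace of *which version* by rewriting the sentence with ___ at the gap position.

Underlying clause: Oren can read which version so carelessly.
'which version' functions as the direct object of 'read'. The gap is right after 'read'.

Which version can Oren read ___ so carelessly?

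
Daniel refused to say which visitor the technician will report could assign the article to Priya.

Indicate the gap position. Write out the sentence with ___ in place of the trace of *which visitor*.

Daniel refused to say which visitor the technician will report ___ could assign the article to Priya.

In situ: The technician will report which visitor could assign the article to Priya.
'which visitor' is the subject of the clause embedded under 'report'. The gap is right after 'report'.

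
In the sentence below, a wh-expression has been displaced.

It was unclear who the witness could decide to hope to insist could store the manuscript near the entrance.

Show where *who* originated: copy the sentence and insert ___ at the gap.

It was unclear who the witness could decide to hope to insist ___ could store the manuscript near the entrance.

Pre-movement form: The witness could decide to hope to insist who could store the manuscript near the entrance.
The filler 'who' is interpreted as the subject of the clause embedded under 'insist'. The gap is right after 'insist'.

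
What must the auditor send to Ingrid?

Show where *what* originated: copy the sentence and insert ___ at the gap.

What must the auditor send ___ to Ingrid?

Before movement: The auditor must send what to Ingrid.
The filler 'what' is interpreted as the direct object of 'send'. The gap is right after 'send'.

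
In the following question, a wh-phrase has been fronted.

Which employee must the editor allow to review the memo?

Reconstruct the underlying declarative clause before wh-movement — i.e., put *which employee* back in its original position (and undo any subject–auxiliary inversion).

'which employee' is the direct object of 'allow'. Fronting leaves a gap immediately after 'allow':
Which employee must the editor allow ___ to review the memo?

The editor must allow which employee to review the memo.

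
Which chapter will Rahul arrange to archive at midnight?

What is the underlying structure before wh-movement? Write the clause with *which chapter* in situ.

Rahul will arrange to archive which chapter at midnight.

The filler 'which chapter' is interpreted as the direct object of 'archive'. Wh-movement fronts it, leaving a gap right after 'archive':
Which chapter will Rahul arrange to archive ___ at midnight?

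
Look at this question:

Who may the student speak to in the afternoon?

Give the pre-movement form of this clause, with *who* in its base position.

'who' functions as the object of the preposition 'to'. Wh-movement fronts it, leaving a gap right after 'to':
Who may the student speak to ___ in the afternoon?

The student may speak to who in the afternoon.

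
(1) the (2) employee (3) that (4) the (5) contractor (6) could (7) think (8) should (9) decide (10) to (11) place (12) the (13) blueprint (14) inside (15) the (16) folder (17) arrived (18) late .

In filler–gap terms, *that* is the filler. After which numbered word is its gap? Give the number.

7

'that' functions as the subject of the clause embedded under 'think'. Wh-movement fronts it, leaving a gap right after 'think':
The employee that the contractor could think ___ should decide to place the blueprint inside the folder arrived late.
'think' is word 7.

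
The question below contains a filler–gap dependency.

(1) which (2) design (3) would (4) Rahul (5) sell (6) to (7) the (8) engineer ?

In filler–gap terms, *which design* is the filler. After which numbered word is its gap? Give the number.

Before movement: Rahul would sell which design to the engineer.
'which design' is the direct object of 'sell'. Wh-movement fronts it, leaving a gap right after 'sell':
Which design would Rahul sell ___ to the engineer?
'sell' is word 5.

5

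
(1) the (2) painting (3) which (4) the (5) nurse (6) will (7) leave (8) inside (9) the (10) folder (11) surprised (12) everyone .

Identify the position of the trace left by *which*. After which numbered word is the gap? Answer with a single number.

7

'which' is the direct object of 'leave'. It moves to the left edge, and the trace sits right after 'leave':
The painting which the nurse will leave ___ inside the folder surprised everyone.
'leave' is word 7.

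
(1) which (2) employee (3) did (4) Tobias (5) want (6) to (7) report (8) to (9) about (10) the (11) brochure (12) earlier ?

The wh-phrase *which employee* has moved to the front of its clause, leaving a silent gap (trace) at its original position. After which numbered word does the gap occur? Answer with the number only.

Pre-movement form: Tobias did want to report to which employee about the brochure earlier.
'which employee' is the object of the preposition 'to'. It moves to the left edge, and the trace sits right after 'to':
Which employee did Tobias want to report to ___ about the brochure earlier?
'to' is word 8.

8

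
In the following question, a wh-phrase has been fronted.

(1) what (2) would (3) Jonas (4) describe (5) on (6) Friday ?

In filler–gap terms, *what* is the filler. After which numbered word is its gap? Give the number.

Before movement: Jonas would describe what on Friday.
'what' is the direct object of 'describe'. Fronting leaves a gap immediately after 'describe':
What would Jonas describe ___ on Friday?
'describe' is word 4.

4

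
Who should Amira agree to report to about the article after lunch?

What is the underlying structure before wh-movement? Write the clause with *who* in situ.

'who' functions as the object of the preposition 'to'. It moves to the left edge, and the trace sits right after 'to':
Who should Amira agree to report to ___ about the article after lunch?

Amira should agree to report to who about the article after lunch.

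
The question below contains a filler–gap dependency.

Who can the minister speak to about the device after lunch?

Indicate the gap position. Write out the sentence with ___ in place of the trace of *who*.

Pre-movement form: The minister can speak to who about the device after lunch.
The filler 'who' is interpreted as the object of the preposition 'to'. The gap is right after 'to'.

Who can the minister speak to ___ about the device after lunch?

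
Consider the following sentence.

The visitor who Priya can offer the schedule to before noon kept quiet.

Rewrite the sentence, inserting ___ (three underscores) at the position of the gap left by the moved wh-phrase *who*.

The visitor who Priya can offer the schedule to ___ before noon kept quiet.

'who' functions as the object of the preposition 'to' (recipient of 'offer'). The gap is right after 'to'.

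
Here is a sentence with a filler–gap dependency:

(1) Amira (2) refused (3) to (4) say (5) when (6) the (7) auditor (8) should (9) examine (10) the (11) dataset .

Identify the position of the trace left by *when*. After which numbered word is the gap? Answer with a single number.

Underlying clause: The auditor should examine the dataset when.
'when' is the temporal adjunct. Fronting leaves a gap immediately after 'dataset':
Amira refused to say when the auditor should examine the dataset ___.
'dataset' is word 11.

11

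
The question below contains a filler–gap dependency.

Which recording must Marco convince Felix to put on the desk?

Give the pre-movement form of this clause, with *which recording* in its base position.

'which recording' functions as the direct object of 'put'. Wh-movement fronts it, leaving a gap right after 'put':
Which recording must Marco convince Felix to put ___ on the desk?

Marco must convince Felix to put which recording on the desk.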